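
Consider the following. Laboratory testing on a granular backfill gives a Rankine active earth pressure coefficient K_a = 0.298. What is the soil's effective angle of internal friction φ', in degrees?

32.7°

K_a = tan²(45° − φ/2) ⇒ 45° − φ/2 = arctan(√0.298) = 28.63°.
φ = 2(45° − 28.63°) = 32.74°.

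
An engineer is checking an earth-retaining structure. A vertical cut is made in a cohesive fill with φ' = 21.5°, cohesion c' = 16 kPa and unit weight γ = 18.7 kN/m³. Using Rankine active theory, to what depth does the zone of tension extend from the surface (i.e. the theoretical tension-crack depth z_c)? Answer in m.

K_a = tan²(45° − 21.5°/2) = 0.4636; √K_a = 0.6809.
The active pressure is zero where K_a γ z = 2c√K_a, so z_c = 2c/(γ√K_a) = 2×16/(18.7×0.6809) = 2.513 m.

2.51 m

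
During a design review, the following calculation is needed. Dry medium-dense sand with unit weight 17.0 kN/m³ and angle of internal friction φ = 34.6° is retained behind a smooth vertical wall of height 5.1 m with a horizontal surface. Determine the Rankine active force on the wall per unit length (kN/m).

60.9 kN/m

K_a = tan²(45° − φ/2) = 0.2756.
P_a = ½ K_a γ H² = 0.5 × 0.2756 × 17.0 × 5.1² = 60.94 kN/m.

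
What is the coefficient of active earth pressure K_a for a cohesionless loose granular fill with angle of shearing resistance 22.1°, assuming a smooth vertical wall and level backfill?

K_a = (1 − sin φ)/(1 + sin φ) = (1 − sin 22.1°)/(1 + sin 22.1°) = 0.4533.

0.453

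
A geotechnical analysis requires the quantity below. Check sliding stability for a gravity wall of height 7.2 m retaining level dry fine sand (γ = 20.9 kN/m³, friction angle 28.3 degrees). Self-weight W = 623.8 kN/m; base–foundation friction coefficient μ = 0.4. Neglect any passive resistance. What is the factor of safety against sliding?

K_a = tan²(45° − 28.3°/2) = 0.3568.
P_a = ½K_aγH² = 0.5×0.3568×20.9×7.2² = 193.3 kN/m, acting at H/3 = 2.400 m above the base.
FS_sliding = μW / P_a = 0.4×623.8 / 193.3 = 1.291.

1.29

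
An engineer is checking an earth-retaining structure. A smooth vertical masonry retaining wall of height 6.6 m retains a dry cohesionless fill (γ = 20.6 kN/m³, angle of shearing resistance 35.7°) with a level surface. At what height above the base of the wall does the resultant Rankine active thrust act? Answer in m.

2.20 m

K_a = 0.2630.
The pressure distribution is triangular, so the resultant acts at H/3 above the base = 6.6/3 = 2.200 m.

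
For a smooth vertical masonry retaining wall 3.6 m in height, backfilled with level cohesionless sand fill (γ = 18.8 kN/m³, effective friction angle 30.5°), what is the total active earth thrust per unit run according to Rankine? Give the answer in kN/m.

39.8 kN/m

K_a = tan²(45° − φ/2) = 0.3267.
P_a = ½ K_a γ H² = 0.5 × 0.3267 × 18.8 × 3.6² = 39.80 kN/m.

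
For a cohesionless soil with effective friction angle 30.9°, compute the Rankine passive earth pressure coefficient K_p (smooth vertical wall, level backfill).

3.11

K_p = (1 + sin φ)/(1 − sin φ) = tan²(45° + 30.9°/2) = 3.111.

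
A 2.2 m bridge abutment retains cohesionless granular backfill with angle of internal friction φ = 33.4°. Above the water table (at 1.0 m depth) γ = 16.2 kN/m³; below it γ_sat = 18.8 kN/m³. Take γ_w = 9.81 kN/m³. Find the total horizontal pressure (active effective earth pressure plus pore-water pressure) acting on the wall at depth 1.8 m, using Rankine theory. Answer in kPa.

K_a = (1 − sin φ)/(1 + sin φ) = 0.2899.
γ' = 18.8 − 9.81 = 8.990 kN/m³.
Effective vertical stress at 1.8 m: σ'_v = 16.2×1.0 + 8.990×0.800 = 23.39 kPa.
σ'_h = K_a σ'_v = 0.2899 × 23.39 = 6.782 kPa; u = γ_w × 0.800 = 7.848 kPa.
Total σ_h = 6.782 + 7.848 = 14.63 kPa.

14.6 kPa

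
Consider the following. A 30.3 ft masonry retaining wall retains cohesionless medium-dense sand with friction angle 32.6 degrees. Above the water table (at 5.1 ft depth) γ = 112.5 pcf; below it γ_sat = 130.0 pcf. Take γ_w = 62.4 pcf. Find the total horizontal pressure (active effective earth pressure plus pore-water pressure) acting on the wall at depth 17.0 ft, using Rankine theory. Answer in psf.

K_a = (1 − sin φ)/(1 + sin φ) = 0.2997.
γ' = 130.0 − 62.4 = 67.60 pcf.
Effective vertical stress at 17.0 ft: σ'_v = 112.5×5.1 + 67.60×11.9 = 1378 psf.
σ'_h = K_a σ'_v = 0.2997 × 1378 = 413.1 psf; u = γ_w × 11.9 = 742.6 psf.
Total σ_h = 413.1 + 742.6 = 1156 psf.

1160 psf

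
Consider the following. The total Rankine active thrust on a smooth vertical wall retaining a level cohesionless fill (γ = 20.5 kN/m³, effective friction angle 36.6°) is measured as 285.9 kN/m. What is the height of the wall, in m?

10.5 m

K_a = 0.2530. P_a = ½ K_a γ H² ⇒ H = √(2P_a/(K_a γ)).
H = √(2×285.9/(0.2530×20.5)) = 10.50 m.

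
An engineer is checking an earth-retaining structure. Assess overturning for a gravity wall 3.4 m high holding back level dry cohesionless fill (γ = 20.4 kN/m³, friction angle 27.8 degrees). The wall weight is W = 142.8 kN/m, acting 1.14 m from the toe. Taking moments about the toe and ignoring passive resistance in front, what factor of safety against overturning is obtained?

3.35

K_a = tan²(45° − 27.8°/2) = 0.3639.
P_a = ½K_aγH² = 0.5×0.3639×20.4×3.4² = 42.91 kN/m, acting at H/3 = 1.133 m above the base.
Overturning moment M_o = P_a × H/3 = 42.91 × 1.133 = 48.63.
Resisting moment M_r = W × 1.14 = 142.8 × 1.14 = 162.8.
FS_overturning = M_r/M_o = 162.8/48.63 = 3.348.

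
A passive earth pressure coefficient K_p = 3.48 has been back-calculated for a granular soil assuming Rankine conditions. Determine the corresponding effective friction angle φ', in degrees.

33.6°

K_p = (1+sin φ)/(1−sin φ) ⇒ sin φ = (K_p − 1)/(K_p + 1) = 0.5536.
φ = arcsin(0.5536) = 33.61°.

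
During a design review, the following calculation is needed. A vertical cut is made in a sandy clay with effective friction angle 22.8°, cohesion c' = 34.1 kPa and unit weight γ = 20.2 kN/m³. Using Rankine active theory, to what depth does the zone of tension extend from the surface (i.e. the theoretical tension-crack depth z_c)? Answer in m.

K_a = tan²(45° − 22.8°/2) = 0.4414; √K_a = 0.6644.
The active pressure is zero where K_a γ z = 2c√K_a, so z_c = 2c/(γ√K_a) = 2×34.1/(20.2×0.6644) = 5.082 m.

5.08 m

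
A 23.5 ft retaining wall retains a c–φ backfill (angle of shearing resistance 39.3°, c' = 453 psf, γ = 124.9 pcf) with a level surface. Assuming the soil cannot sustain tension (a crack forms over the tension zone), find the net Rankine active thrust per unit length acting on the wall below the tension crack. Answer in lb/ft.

940 lb/ft

K_a = 0.2245; √K_a = 0.4738.
Tension-crack depth z_c = 2c/(γ√K_a) = 2×453/(124.9×0.4738) = 15.31 ft.
σ_a at base = K_a γ H − 2c√K_a = 0.2245×124.9×23.5 − 2×453×0.4738 = 229.6 psf.
P_a = ½ × 229.6 × (H − z_c) = 0.5×229.6×8.189 = 940.0 lb/ft.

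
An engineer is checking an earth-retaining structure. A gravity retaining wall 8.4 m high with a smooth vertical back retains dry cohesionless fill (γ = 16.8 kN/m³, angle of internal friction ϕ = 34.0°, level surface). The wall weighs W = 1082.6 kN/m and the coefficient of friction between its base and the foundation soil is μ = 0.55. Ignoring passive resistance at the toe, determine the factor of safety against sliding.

3.55

K_a = tan²(45° − 34.0°/2) = 0.2827.
P_a = ½K_aγH² = 0.5×0.2827×16.8×8.4² = 167.6 kN/m, acting at H/3 = 2.800 m above the base.
FS_sliding = μW / P_a = 0.55×1082.6 / 167.6 = 3.553.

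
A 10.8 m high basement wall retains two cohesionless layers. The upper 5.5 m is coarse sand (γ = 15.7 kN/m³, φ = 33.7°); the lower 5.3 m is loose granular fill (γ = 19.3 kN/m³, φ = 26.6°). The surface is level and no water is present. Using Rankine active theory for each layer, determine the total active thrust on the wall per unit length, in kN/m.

346 kN/m

K_a1 = tan²(45°−33.7°/2) = 0.2863; K_a2 = tan²(45°−26.6°/2) = 0.3814.
Layer 1: σ at base = K_a1 γ₁ h₁ = 24.72 kPa; P₁ = ½×24.72×5.5 = 67.99.
Layer 2: σ_v at top = γ₁h₁ = 86.35; σ_h top = K_a2×86.35 = 32.94; σ_h base = K_a2×(86.35+19.3×5.3) = 71.96.
P₂ = ½(32.94+71.96)×5.3 = 278.0. Total P_a = 67.99+278.0 = 346.0 kN/m.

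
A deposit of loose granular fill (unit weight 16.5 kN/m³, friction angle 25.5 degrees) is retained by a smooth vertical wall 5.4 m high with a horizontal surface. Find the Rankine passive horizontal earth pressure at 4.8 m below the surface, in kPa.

K_p = (1 + sin φ)/(1 − sin φ) = 2.512.
σ_h = K_p γ z = 2.512 × 16.5 × 4.8 = 198.9 kPa.

199 kPa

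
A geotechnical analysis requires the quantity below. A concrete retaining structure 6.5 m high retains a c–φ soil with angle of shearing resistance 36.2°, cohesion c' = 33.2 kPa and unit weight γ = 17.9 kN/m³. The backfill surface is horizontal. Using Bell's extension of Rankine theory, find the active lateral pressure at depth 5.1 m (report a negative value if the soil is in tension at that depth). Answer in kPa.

-10.2 kPa

K_a = (1 − sin φ)/(1 + sin φ) = 0.2574.
σ_a = K_a γ z − 2c√K_a = 0.2574×17.9×5.1 − 2×33.2×0.5073 = -10.19 kPa.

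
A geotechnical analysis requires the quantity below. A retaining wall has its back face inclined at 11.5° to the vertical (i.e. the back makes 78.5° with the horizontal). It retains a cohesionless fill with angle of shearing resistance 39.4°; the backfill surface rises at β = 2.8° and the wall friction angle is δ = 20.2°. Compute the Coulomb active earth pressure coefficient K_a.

K_a = sin²(α+φ) / [sin²α · sin(α−δ) · (1 + √{sin(φ+δ)sin(φ−β) / (sin(α−δ)sin(α+β))})²].
With α = 78.5°, φ = 39.4°, δ = 20.2°, β = 2.8°: K_a = 0.3011.

0.301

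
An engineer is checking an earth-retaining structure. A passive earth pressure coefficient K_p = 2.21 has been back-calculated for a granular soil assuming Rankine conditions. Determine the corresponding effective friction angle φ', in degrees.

K_p = (1+sin φ)/(1−sin φ) ⇒ sin φ = (K_p − 1)/(K_p + 1) = 0.3769.
φ = arcsin(0.3769) = 22.14°.

22.1°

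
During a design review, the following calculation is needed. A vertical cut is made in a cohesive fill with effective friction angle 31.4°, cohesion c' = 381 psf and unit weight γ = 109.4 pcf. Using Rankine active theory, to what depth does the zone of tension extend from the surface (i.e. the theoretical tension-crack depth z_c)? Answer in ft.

K_a = tan²(45° − 31.4°/2) = 0.3149; √K_a = 0.5612.
The active pressure is zero where K_a γ z = 2c√K_a, so z_c = 2c/(γ√K_a) = 2×381/(109.4×0.5612) = 12.41 ft.

12.4 ft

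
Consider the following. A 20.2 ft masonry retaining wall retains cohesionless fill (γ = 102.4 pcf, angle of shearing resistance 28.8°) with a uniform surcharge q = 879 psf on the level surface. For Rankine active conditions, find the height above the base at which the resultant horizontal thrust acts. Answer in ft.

K_a = 0.3498.
Triangular part P₁ = ½K_aγH² = 7307 at H/3 = 6.733 ft; rectangular part P₂ = K_a q H = 6210 at H/2 = 10.10 ft.
ȳ = (P₁·6.733 + P₂·10.10)/(P₁+P₂) = 8.280 ft.

8.28 ft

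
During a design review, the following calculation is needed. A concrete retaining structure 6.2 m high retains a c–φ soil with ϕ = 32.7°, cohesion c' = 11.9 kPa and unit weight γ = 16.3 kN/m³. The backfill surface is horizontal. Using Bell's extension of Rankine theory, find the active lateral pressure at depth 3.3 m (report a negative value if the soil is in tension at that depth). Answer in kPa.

K_a = (1 − sin φ)/(1 + sin φ) = 0.2985.
σ_a = K_a γ z − 2c√K_a = 0.2985×16.3×3.3 − 2×11.9×0.5464 = 3.053 kPa.

3.05 kPa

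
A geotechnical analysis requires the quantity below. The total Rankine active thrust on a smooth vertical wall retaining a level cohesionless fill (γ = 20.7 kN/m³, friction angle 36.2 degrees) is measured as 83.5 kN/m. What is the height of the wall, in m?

5.60 m

K_a = 0.2574. P_a = ½ K_a γ H² ⇒ H = √(2P_a/(K_a γ)).
H = √(2×83.5/(0.2574×20.7)) = 5.599 m.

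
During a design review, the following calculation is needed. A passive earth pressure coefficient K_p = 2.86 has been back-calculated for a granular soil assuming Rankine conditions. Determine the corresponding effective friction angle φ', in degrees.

K_p = (1+sin φ)/(1−sin φ) ⇒ sin φ = (K_p − 1)/(K_p + 1) = 0.4819.
φ = arcsin(0.4819) = 28.81°.

28.8°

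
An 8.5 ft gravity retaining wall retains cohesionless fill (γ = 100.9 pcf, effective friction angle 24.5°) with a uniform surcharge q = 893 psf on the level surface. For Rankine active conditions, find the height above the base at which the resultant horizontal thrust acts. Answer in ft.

3.79 ft

K_a = 0.4137.
Triangular part P₁ = ½K_aγH² = 1508 at H/3 = 2.833 ft; rectangular part P₂ = K_a q H = 3140 at H/2 = 4.250 ft.
ȳ = (P₁·2.833 + P₂·4.250)/(P₁+P₂) = 3.790 ft.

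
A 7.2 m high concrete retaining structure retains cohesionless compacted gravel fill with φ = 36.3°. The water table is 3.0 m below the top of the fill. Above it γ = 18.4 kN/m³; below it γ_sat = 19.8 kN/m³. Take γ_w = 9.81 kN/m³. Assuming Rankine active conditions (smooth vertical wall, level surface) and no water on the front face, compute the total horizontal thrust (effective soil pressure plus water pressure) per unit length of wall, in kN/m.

190 kN/m

K_a = tan²(45° − φ/2) = 0.2563.
γ' = 19.8 − 9.81 = 9.990 kN/m³. Depth below WT = 4.2 m.
σ'_h at WT = K_a γ d_w = 14.15 kPa; at base = 14.15 + K_a γ' × 4.2 = 24.90 kPa.
P₁ (0–3.0 m) = ½×14.15×3.0 = 21.22. P₂ (3.0–7.2 m) = ½(14.15+24.90)×4.2 = 81.99.
P_w = ½ γ_w h₂² = 0.5×9.81×4.2² = 86.52. Total = 21.22+81.99+86.52 = 189.7 kN/m.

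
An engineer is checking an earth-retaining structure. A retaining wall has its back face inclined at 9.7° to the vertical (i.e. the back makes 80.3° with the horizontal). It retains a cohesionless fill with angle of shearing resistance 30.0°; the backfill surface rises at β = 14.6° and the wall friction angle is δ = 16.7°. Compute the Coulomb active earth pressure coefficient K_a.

K_a = sin²(α+φ) / [sin²α · sin(α−δ) · (1 + √{sin(φ+δ)sin(φ−β) / (sin(α−δ)sin(α+β))})²].
With α = 80.3°, φ = 30.0°, δ = 16.7°, β = 14.6°: K_a = 0.4707.

0.471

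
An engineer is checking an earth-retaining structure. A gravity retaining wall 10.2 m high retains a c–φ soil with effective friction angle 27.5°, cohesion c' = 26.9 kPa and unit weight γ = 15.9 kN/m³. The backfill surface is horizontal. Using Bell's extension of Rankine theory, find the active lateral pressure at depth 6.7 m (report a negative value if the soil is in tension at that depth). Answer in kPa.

6.58 kPa

K_a = (1 − sin φ)/(1 + sin φ) = 0.3682.
σ_a = K_a γ z − 2c√K_a = 0.3682×15.9×6.7 − 2×26.9×0.6068 = 6.580 kPa.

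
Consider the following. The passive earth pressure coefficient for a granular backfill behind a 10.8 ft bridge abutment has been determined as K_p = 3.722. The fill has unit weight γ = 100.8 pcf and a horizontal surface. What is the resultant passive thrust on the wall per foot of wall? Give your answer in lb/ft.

P = ½ K_p γ H² = 0.5 × 3.722 × 100.8 × 10.8² = 21880 lb/ft.

21900 lb/ft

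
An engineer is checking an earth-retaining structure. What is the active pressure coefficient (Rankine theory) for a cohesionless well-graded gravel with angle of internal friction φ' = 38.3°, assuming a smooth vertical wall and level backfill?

0.235

K_a = (1 − sin φ)/(1 + sin φ) = (1 − sin 38.3°)/(1 + sin 38.3°) = 0.2347.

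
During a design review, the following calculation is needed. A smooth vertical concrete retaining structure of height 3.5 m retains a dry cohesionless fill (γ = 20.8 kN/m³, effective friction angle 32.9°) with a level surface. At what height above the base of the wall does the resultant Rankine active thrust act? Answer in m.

K_a = 0.2960.
The pressure distribution is triangular, so the resultant acts at H/3 above the base = 3.5/3 = 1.167 m.

1.17 m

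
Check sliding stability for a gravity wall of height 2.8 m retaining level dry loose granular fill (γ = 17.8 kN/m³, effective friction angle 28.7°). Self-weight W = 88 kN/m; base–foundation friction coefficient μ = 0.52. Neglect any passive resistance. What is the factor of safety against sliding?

1.87

K_a = tan²(45° − 28.7°/2) = 0.3511.
P_a = ½K_aγH² = 0.5×0.3511×17.8×2.8² = 24.50 kN/m, acting at H/3 = 0.9333 m above the base.
FS_sliding = μW / P_a = 0.52×88 / 24.50 = 1.868.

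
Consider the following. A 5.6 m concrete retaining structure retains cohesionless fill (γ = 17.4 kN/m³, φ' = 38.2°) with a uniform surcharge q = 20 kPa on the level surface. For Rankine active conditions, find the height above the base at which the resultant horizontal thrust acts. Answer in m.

2.14 m

K_a = 0.2358.
Triangular part P₁ = ½K_aγH² = 64.33 at H/3 = 1.867 m; rectangular part P₂ = K_a q H = 26.41 at H/2 = 2.800 m.
ȳ = (P₁·1.867 + P₂·2.800)/(P₁+P₂) = 2.138 m.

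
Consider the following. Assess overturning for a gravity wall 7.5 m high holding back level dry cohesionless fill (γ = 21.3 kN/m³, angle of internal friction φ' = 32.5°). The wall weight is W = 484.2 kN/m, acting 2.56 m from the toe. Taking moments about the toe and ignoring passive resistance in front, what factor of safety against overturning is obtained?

K_a = tan²(45° − 32.5°/2) = 0.3010.
P_a = ½K_aγH² = 0.5×0.3010×21.3×7.5² = 180.3 kN/m, acting at H/3 = 2.500 m above the base.
Overturning moment M_o = P_a × H/3 = 180.3 × 2.500 = 450.8.
Resisting moment M_r = W × 2.56 = 484.2 × 2.56 = 1240.
FS_overturning = M_r/M_o = 1240/450.8 = 2.750.

2.75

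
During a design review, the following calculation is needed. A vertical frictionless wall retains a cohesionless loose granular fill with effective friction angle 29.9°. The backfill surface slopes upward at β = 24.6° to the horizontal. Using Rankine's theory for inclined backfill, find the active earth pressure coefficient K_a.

0.488

K_a = cos β · (cos β − √(cos²β − cos²φ)) / (cos β + √(cos²β − cos²φ)).
cos β = 0.9092, cos φ = 0.8669, √(cos²β − cos²φ) = 0.2742.
K_a = 0.9092 × (0.9092 − 0.2742)/(0.9092 + 0.2742) = 0.4879.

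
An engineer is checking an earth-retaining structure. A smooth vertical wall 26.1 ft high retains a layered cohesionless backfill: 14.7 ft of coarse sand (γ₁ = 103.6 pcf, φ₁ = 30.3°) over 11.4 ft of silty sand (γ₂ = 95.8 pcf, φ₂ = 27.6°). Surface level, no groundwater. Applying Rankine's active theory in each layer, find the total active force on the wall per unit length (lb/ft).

12300 lb/ft

K_a1 = tan²(45°−30.3°/2) = 0.3293; K_a2 = tan²(45°−27.6°/2) = 0.3668.
Layer 1: σ at base = K_a1 γ₁ h₁ = 501.5 psf; P₁ = ½×501.5×14.7 = 3686.
Layer 2: σ_v at top = γ₁h₁ = 1523; σ_h top = K_a2×1523 = 558.6; σ_h base = K_a2×(1523+95.8×11.4) = 959.1.
P₂ = ½(558.6+959.1)×11.4 = 8651. Total P_a = 3686+8651 = 12340 lb/ft.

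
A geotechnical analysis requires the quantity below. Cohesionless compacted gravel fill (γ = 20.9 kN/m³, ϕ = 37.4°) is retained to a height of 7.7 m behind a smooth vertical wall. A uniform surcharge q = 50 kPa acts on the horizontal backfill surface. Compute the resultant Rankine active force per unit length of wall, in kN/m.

245 kN/m

K_a = tan²(45° − φ/2) = 0.2443.
Soil triangle: ½ K_a γ H² = 0.5×0.2443×20.9×7.7² = 151.3 kN/m.
Surcharge rectangle: K_a q H = 0.2443×50×7.7 = 94.04 kN/m.
Total = 151.3 + 94.04 = 245.4 kN/m.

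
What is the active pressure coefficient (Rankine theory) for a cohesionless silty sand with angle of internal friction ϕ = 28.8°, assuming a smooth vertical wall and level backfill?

K_a = tan²(45° − φ/2) = tan²(30.60°) = 0.3498.

0.350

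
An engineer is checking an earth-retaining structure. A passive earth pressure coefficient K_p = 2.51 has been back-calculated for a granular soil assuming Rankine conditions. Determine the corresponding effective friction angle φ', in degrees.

25.5°

K_p = (1+sin φ)/(1−sin φ) ⇒ sin φ = (K_p − 1)/(K_p + 1) = 0.4302.
φ = arcsin(0.4302) = 25.48°.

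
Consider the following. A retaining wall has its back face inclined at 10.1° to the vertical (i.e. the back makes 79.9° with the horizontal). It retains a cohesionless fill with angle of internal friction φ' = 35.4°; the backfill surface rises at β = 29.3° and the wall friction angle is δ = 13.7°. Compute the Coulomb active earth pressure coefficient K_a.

0.541

K_a = sin²(α+φ) / [sin²α · sin(α−δ) · (1 + √{sin(φ+δ)sin(φ−β) / (sin(α−δ)sin(α+β))})²].
With α = 79.9°, φ = 35.4°, δ = 13.7°, β = 29.3°: K_a = 0.5413.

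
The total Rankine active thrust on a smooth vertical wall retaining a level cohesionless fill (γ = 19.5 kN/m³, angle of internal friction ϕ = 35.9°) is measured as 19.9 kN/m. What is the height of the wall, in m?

K_a = 0.2607. P_a = ½ K_a γ H² ⇒ H = √(2P_a/(K_a γ)).
H = √(2×19.9/(0.2607×19.5)) = 2.798 m.

2.80 m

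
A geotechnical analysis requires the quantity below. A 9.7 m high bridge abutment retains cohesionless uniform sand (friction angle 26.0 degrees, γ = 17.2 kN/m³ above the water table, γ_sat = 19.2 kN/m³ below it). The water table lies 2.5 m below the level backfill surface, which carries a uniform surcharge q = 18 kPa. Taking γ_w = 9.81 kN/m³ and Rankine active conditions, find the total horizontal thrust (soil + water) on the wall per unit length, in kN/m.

K_a = tan²(45° − φ/2) = 0.3905.
γ' = 19.2 − 9.81 = 9.390 kN/m³. h₂ = H − d_w = 7.2 m.
σ'_h: at surface K_a·q = 7.028; at WT K_a(q+γd_w) = 23.82; at base K_a(q+γd_w+γ'h₂) = 50.22 kPa.
P₁ = ½(7.028+23.82)×2.5 = 38.56; P₂ = ½(23.82+50.22)×7.2 = 266.5; P_w = ½γ_w h₂² = 254.3.
Total = 38.56+266.5+254.3 = 559.4 kN/m.

559 kN/m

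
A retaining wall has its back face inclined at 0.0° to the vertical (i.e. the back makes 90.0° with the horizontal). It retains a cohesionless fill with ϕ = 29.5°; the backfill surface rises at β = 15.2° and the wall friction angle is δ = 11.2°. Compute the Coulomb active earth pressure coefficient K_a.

0.387

K_a = sin²(α+φ) / [sin²α · sin(α−δ) · (1 + √{sin(φ+δ)sin(φ−β) / (sin(α−δ)sin(α+β))})²].
With α = 90.0°, φ = 29.5°, δ = 11.2°, β = 15.2°: K_a = 0.3871.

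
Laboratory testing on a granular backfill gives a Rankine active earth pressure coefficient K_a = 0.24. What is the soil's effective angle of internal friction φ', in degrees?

37.8°

K_a = tan²(45° − φ/2) ⇒ 45° − φ/2 = arctan(√0.24) = 26.10°.
φ = 2(45° − 26.10°) = 37.80°.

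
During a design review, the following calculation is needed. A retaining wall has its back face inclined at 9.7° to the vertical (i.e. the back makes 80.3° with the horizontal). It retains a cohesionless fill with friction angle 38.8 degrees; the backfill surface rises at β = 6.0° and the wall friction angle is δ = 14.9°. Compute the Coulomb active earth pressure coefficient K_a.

0.301

K_a = sin²(α+φ) / [sin²α · sin(α−δ) · (1 + √{sin(φ+δ)sin(φ−β) / (sin(α−δ)sin(α+β))})²].
With α = 80.3°, φ = 38.8°, δ = 14.9°, β = 6.0°: K_a = 0.3013.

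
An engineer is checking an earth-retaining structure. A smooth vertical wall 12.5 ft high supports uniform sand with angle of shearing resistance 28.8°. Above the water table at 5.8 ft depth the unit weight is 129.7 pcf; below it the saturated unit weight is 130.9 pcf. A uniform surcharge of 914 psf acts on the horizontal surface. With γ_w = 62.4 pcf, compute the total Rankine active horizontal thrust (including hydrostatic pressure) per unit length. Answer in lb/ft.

8460 lb/ft

K_a = tan²(45° − φ/2) = 0.3498.
γ' = 130.9 − 62.4 = 68.50 pcf. h₂ = H − d_w = 6.7 ft.
σ'_h: at surface K_a·q = 319.7; at WT K_a(q+γd_w) = 582.8; at base K_a(q+γd_w+γ'h₂) = 743.3 psf.
P₁ = ½(319.7+582.8)×5.8 = 2617; P₂ = ½(582.8+743.3)×6.7 = 4442; P_w = ½γ_w h₂² = 1401.
Total = 2617+4442+1401 = 8460 lb/ft.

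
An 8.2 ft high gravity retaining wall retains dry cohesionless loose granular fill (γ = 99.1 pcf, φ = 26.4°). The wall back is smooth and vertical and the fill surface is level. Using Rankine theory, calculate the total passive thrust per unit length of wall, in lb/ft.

8670 lb/ft

K_p = tan²(45° + φ/2) = 2.601.
P_p = ½ K_p γ H² = 0.5 × 2.601 × 99.1 × 8.2² = 8667 lb/ft.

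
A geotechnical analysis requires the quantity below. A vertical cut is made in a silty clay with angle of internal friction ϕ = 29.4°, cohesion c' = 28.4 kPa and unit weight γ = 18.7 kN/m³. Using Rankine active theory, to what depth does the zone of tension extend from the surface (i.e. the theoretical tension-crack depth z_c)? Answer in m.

K_a = tan²(45° − 29.4°/2) = 0.3415; √K_a = 0.5844.
The active pressure is zero where K_a γ z = 2c√K_a, so z_c = 2c/(γ√K_a) = 2×28.4/(18.7×0.5844) = 5.198 m.

5.20 m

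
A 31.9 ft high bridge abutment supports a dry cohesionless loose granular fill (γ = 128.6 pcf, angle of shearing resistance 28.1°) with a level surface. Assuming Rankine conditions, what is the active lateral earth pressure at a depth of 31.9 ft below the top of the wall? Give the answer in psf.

1480 psf

K_a = (1 − sin φ)/(1 + sin φ) = 0.3596.
σ_h = K_a γ z = 0.3596 × 128.6 × 31.9 = 1475 psf.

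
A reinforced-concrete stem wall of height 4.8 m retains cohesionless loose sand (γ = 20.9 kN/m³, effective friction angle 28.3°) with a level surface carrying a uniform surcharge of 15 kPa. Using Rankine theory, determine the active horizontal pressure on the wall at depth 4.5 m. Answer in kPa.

K_a = (1 − sin φ)/(1 + sin φ) = 0.3568.
σ_v = γz + q = 20.9 × 4.5 + 15 = 109.0 kPa.
σ_h = K_a σ_v = 0.3568 × 109.0 = 38.91 kPa.

38.9 kPa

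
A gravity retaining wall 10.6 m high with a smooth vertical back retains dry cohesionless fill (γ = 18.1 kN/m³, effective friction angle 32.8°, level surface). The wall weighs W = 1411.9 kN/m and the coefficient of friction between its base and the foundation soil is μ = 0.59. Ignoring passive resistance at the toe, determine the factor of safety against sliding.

2.76

K_a = tan²(45° − 32.8°/2) = 0.2973.
P_a = ½K_aγH² = 0.5×0.2973×18.1×10.6² = 302.3 kN/m, acting at H/3 = 3.533 m above the base.
FS_sliding = μW / P_a = 0.59×1411.9 / 302.3 = 2.756.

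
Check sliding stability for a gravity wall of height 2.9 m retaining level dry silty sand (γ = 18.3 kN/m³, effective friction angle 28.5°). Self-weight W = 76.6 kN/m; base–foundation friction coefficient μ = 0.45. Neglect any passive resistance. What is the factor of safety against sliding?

K_a = tan²(45° − 28.5°/2) = 0.3540.
P_a = ½K_aγH² = 0.5×0.3540×18.3×2.9² = 27.24 kN/m, acting at H/3 = 0.9667 m above the base.
FS_sliding = μW / P_a = 0.45×76.6 / 27.24 = 1.266.

1.27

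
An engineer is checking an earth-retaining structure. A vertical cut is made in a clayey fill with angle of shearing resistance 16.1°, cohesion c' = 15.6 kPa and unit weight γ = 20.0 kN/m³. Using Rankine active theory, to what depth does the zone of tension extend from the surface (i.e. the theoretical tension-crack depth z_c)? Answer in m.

2.07 m

K_a = tan²(45° − 16.1°/2) = 0.5658; √K_a = 0.7522.
The active pressure is zero where K_a γ z = 2c√K_a, so z_c = 2c/(γ√K_a) = 2×15.6/(20.0×0.7522) = 2.074 m.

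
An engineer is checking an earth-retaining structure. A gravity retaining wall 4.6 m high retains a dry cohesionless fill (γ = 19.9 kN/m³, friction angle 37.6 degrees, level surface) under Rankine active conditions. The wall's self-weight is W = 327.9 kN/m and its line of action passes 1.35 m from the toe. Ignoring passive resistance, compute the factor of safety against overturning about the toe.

K_a = tan²(45° − 37.6°/2) = 0.2421.
P_a = ½K_aγH² = 0.5×0.2421×19.9×4.6² = 50.98 kN/m, acting at H/3 = 1.533 m above the base.
Overturning moment M_o = P_a × H/3 = 50.98 × 1.533 = 78.17.
Resisting moment M_r = W × 1.35 = 327.9 × 1.35 = 442.7.
FS_overturning = M_r/M_o = 442.7/78.17 = 5.663.

5.66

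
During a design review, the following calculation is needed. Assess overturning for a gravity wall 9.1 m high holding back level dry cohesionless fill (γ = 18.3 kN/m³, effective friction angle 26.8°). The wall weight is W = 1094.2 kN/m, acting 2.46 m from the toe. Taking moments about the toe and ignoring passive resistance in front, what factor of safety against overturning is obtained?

3.09

K_a = tan²(45° − 26.8°/2) = 0.3785.
P_a = ½K_aγH² = 0.5×0.3785×18.3×9.1² = 286.8 kN/m, acting at H/3 = 3.033 m above the base.
Overturning moment M_o = P_a × H/3 = 286.8 × 3.033 = 869.9.
Resisting moment M_r = W × 2.46 = 1094.2 × 2.46 = 2692.
FS_overturning = M_r/M_o = 2692/869.9 = 3.094.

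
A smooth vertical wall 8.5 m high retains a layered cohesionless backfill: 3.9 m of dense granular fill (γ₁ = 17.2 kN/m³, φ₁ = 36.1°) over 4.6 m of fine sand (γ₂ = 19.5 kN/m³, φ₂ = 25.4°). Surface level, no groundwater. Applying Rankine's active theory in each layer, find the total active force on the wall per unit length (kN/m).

240 kN/m

K_a1 = tan²(45°−36.1°/2) = 0.2585; K_a2 = tan²(45°−25.4°/2) = 0.3996.
Layer 1: σ at base = K_a1 γ₁ h₁ = 17.34 kPa; P₁ = ½×17.34×3.9 = 33.81.
Layer 2: σ_v at top = γ₁h₁ = 67.08; σ_h top = K_a2×67.08 = 26.81; σ_h base = K_a2×(67.08+19.5×4.6) = 62.66.
P₂ = ½(26.81+62.66)×4.6 = 205.8. Total P_a = 33.81+205.8 = 239.6 kN/m.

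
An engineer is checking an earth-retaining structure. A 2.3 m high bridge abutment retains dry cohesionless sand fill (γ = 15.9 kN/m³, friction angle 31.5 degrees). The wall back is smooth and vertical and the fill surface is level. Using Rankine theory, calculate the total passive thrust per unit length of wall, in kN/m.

134 kN/m

K_p = tan²(45° + φ/2) = 3.188.
P_p = ½ K_p γ H² = 0.5 × 3.188 × 15.9 × 2.3² = 134.1 kN/m.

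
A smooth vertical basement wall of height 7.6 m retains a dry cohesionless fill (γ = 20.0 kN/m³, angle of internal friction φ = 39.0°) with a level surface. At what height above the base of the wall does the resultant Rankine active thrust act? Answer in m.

2.53 m

K_a = 0.2275.
The pressure distribution is triangular, so the resultant acts at H/3 above the base = 7.6/3 = 2.533 m.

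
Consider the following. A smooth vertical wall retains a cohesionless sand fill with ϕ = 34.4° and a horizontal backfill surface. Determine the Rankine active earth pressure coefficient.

0.278

K_a = (1 − sin φ)/(1 + sin φ) = (1 − sin 34.4°)/(1 + sin 34.4°) = 0.2780.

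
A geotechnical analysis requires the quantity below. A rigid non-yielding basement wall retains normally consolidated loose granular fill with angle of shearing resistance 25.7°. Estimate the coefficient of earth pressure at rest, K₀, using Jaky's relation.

0.566

K₀ = 1 − sin φ' = 1 − sin 25.7° = 0.5663.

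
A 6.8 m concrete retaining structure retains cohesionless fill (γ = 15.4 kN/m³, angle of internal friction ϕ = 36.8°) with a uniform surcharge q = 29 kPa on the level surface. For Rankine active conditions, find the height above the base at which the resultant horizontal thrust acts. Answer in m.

2.67 m

K_a = 0.2508.
Triangular part P₁ = ½K_aγH² = 89.28 at H/3 = 2.267 m; rectangular part P₂ = K_a q H = 49.45 at H/2 = 3.400 m.
ȳ = (P₁·2.267 + P₂·3.400)/(P₁+P₂) = 2.671 m.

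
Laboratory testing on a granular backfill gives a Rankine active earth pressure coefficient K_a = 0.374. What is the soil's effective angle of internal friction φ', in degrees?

K_a = tan²(45° − φ/2) ⇒ 45° − φ/2 = arctan(√0.374) = 31.45°.
φ = 2(45° − 31.45°) = 27.10°.

27.1°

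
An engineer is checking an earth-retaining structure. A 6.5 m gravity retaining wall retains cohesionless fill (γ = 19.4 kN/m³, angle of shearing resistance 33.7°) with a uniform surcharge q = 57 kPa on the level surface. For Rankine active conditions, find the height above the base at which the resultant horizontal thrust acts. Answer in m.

2.68 m

K_a = 0.2863.
Triangular part P₁ = ½K_aγH² = 117.3 at H/3 = 2.167 m; rectangular part P₂ = K_a q H = 106.1 at H/2 = 3.250 m.
ȳ = (P₁·2.167 + P₂·3.250)/(P₁+P₂) = 2.681 m.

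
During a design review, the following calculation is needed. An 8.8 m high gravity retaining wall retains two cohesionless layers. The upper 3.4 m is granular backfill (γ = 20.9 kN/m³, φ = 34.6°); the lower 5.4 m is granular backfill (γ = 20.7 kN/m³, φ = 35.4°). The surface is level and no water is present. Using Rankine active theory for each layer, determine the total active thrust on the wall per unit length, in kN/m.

K_a1 = tan²(45°−34.6°/2) = 0.2756; K_a2 = tan²(45°−35.4°/2) = 0.2664.
Layer 1: σ at base = K_a1 γ₁ h₁ = 19.59 kPa; P₁ = ½×19.59×3.4 = 33.30.
Layer 2: σ_v at top = γ₁h₁ = 71.06; σ_h top = K_a2×71.06 = 18.93; σ_h base = K_a2×(71.06+20.7×5.4) = 48.71.
P₂ = ½(18.93+48.71)×5.4 = 182.6. Total P_a = 33.30+182.6 = 215.9 kN/m.

216 kN/m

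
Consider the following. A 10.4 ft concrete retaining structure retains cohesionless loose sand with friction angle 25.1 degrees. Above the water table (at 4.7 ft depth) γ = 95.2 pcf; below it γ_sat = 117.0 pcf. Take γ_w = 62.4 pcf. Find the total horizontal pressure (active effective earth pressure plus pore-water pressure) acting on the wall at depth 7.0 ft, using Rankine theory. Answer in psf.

375 psf

K_a = (1 − sin φ)/(1 + sin φ) = 0.4043.
γ' = 117.0 − 62.4 = 54.60 pcf.
Effective vertical stress at 7.0 ft: σ'_v = 95.2×4.7 + 54.60×2.30 = 573.0 psf.
σ'_h = K_a σ'_v = 0.4043 × 573.0 = 231.7 psf; u = γ_w × 2.30 = 143.5 psf.
Total σ_h = 231.7 + 143.5 = 375.2 psf.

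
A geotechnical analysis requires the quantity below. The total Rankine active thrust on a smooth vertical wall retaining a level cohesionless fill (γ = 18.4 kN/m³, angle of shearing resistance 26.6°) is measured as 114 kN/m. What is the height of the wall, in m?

5.70 m

K_a = 0.3814. P_a = ½ K_a γ H² ⇒ H = √(2P_a/(K_a γ)).
H = √(2×114/(0.3814×18.4)) = 5.700 m.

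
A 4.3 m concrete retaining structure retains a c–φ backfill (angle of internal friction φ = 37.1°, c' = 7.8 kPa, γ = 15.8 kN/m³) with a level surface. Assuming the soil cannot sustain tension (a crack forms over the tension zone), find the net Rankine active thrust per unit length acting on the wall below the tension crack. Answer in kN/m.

10.5 kN/m

K_a = 0.2475; √K_a = 0.4975.
Tension-crack depth z_c = 2c/(γ√K_a) = 2×7.8/(15.8×0.4975) = 1.985 m.
σ_a at base = K_a γ H − 2c√K_a = 0.2475×15.8×4.3 − 2×7.8×0.4975 = 9.054 kPa.
P_a = ½ × 9.054 × (H − z_c) = 0.5×9.054×2.315 = 10.48 kN/m.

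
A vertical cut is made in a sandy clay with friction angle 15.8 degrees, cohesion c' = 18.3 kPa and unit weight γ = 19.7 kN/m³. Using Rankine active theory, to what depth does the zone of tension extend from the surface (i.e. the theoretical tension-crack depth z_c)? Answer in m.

K_a = tan²(45° − 15.8°/2) = 0.5720; √K_a = 0.7563.
The active pressure is zero where K_a γ z = 2c√K_a, so z_c = 2c/(γ√K_a) = 2×18.3/(19.7×0.7563) = 2.457 m.

2.46 m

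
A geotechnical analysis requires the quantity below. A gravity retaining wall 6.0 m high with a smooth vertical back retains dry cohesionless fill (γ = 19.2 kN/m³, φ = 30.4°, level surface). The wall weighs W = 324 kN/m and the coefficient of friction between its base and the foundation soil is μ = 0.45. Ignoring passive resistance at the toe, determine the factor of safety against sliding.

1.29

K_a = tan²(45° − 30.4°/2) = 0.3280.
P_a = ½K_aγH² = 0.5×0.3280×19.2×6.0² = 113.4 kN/m, acting at H/3 = 2.000 m above the base.
FS_sliding = μW / P_a = 0.45×324 / 113.4 = 1.286.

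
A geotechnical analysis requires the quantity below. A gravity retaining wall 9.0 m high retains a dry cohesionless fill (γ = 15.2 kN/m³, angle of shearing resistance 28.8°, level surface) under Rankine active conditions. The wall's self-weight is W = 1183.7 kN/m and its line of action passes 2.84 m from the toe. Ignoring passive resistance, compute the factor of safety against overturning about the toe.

5.20

K_a = tan²(45° − 28.8°/2) = 0.3498.
P_a = ½K_aγH² = 0.5×0.3498×15.2×9.0² = 215.3 kN/m, acting at H/3 = 3.000 m above the base.
Overturning moment M_o = P_a × H/3 = 215.3 × 3.000 = 645.9.
Resisting moment M_r = W × 2.84 = 1183.7 × 2.84 = 3362.
FS_overturning = M_r/M_o = 3362/645.9 = 5.205.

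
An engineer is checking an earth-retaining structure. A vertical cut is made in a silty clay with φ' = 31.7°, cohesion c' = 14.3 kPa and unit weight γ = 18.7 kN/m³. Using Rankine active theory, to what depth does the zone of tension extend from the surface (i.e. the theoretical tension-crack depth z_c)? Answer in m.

2.74 m

K_a = tan²(45° − 31.7°/2) = 0.3111; √K_a = 0.5577.
The active pressure is zero where K_a γ z = 2c√K_a, so z_c = 2c/(γ√K_a) = 2×14.3/(18.7×0.5577) = 2.742 m.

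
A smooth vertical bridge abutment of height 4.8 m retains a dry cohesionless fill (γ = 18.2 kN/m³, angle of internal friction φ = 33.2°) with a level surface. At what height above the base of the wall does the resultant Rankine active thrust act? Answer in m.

1.60 m

K_a = 0.2924.
The pressure distribution is triangular, so the resultant acts at H/3 above the base = 4.8/3 = 1.600 m.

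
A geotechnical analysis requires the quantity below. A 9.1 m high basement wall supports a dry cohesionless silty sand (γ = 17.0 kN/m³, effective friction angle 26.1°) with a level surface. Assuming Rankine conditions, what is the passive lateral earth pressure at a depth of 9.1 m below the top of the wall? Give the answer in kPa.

398 kPa

K_p = (1 + sin φ)/(1 − sin φ) = 2.571.
σ_h = K_p γ z = 2.571 × 17.0 × 9.1 = 397.7 kPa.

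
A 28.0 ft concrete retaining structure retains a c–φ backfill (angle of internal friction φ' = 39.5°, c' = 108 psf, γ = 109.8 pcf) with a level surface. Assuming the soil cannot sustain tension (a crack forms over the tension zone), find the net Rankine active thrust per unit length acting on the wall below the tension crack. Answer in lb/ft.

K_a = 0.2224; √K_a = 0.4716.
Tension-crack depth z_c = 2c/(γ√K_a) = 2×108/(109.8×0.4716) = 4.171 ft.
σ_a at base = K_a γ H − 2c√K_a = 0.2224×109.8×28.0 − 2×108×0.4716 = 582.0 psf.
P_a = ½ × 582.0 × (H − z_c) = 0.5×582.0×23.83 = 6934 lb/ft.

6930 lb/ft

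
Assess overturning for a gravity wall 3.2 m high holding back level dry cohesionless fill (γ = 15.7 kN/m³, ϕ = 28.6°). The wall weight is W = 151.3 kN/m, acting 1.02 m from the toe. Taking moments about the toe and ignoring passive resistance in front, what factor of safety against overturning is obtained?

K_a = tan²(45° − 28.6°/2) = 0.3525.
P_a = ½K_aγH² = 0.5×0.3525×15.7×3.2² = 28.34 kN/m, acting at H/3 = 1.067 m above the base.
Overturning moment M_o = P_a × H/3 = 28.34 × 1.067 = 30.23.
Resisting moment M_r = W × 1.02 = 151.3 × 1.02 = 154.3.
FS_overturning = M_r/M_o = 154.3/30.23 = 5.105.

5.11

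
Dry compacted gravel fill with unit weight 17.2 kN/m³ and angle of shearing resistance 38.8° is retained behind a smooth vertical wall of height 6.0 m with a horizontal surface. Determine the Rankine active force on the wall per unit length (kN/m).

71.1 kN/m

K_a = tan²(45° − φ/2) = 0.2296.
P_a = ½ K_a γ H² = 0.5 × 0.2296 × 17.2 × 6.0² = 71.07 kN/m.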